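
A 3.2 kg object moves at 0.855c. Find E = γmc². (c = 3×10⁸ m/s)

γ = 1/√(1 - 0.855²) = 1.928
mc² = 3.2 × (3×10⁸)² = 2.880×10¹⁷ J
E = γmc² = 1.928 × 2.880×10¹⁷ = 5.553×10¹⁷ J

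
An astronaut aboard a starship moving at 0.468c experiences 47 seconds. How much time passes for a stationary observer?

Proper time Δt₀ = 47 seconds
γ = 1/√(1 - 0.468²) = 1.13157
Δt = γΔt₀ = 1.13157 × 47 = 53.18 seconds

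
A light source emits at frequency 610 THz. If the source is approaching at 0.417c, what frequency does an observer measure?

β = v/c = 0.417
(1+β)/(1-β) = 1.417/0.583 = 2.431
Doppler factor = √(2.431) = 1.559
f_obs = 610 × 1.559 = 951.0 THz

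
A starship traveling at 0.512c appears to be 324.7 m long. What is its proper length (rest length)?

Contracted length L = 324.7 m
γ = 1/√(1 - 0.512²) = 1.164
L₀ = γL = 1.164 × 324.7 = 378.0 m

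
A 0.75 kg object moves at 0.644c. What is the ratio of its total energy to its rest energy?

E = γmc², E₀ = mc²
E/E₀ = γ = 1/√(1 - 0.644²) = 1.307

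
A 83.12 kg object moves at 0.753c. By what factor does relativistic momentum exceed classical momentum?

p_rel = γmv, p_class = mv
Ratio = γ = 1/√(1 - 0.753²) = 1.520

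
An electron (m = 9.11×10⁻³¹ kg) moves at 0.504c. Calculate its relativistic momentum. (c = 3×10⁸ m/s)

γ = 1/√(1 - 0.504²) = 1.158
v = 0.504 × 3×10⁸ = 1.512×10⁸ m/s
p = γmv = 1.158 × 9.11×10⁻³¹ × 1.512×10⁸ = 1.595×10⁻²² kg·m/s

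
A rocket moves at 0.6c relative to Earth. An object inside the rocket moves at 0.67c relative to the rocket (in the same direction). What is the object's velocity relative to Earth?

u = (u' + v)/(1 + u'v/c²)
Numerator: 0.67 + 0.6 = 1.27
Denominator: 1 + 0.402 = 1.402
u = 1.27/1.402 = 0.9058c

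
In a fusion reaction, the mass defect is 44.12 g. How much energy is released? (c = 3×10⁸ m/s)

Convert mass defect: Δm = 44.12 g = 0.04412 kg
E = Δm·c² = 0.04412 × (3×10⁸)²
= 0.04412 × 9×10¹⁶ = 3.971×10¹⁵ J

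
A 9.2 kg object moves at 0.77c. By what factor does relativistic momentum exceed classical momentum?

p_rel = γmv, p_class = mv
Ratio = γ = 1/√(1 - 0.77²) = 1.567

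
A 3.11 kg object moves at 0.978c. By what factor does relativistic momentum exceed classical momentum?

p_rel = γmv, p_class = mv
Ratio = γ = 1/√(1 - 0.978²) = 4.794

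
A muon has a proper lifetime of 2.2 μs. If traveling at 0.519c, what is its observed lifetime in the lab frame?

Proper lifetime τ₀ = 2.2 μs
γ = 1/√(1 - 0.519²) = 1.170
τ = γτ₀ = 1.170 × 2.2 μs = 2.574 μs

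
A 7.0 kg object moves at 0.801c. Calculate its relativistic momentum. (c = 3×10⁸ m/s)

γ = 1/√(1 - 0.801²) = 1.6704
v = 0.801 × 3×10⁸ = 2.403×10⁸ m/s
p = γmv = 1.6704 × 7.0 × 2.403×10⁸ = 2.810×10⁹ kg·m/s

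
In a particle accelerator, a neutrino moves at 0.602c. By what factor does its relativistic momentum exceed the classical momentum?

p_rel = γmv, p_class = mv
Ratio = γ = 1/√(1 - 0.602²)
= 1/√(0.637596) = 1.252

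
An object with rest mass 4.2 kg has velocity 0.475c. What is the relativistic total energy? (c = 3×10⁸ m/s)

γ = 1/√(1 - 0.475²) = 1.1364
mc² = 4.2 × (3×10⁸)² = 3.780×10¹⁷ J
E = γmc² = 1.1364 × 3.780×10¹⁷ = 4.296×10¹⁷ J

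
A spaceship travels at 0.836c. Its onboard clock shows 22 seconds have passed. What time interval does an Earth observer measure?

Proper time Δt₀ = 22 seconds
γ = 1/√(1 - 0.836²) = 1.8224
Δt = γΔt₀ = 1.8224 × 22 = 40.09 seconds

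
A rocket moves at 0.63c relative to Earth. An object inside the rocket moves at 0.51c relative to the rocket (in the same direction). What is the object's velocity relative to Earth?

u = (u' + v)/(1 + u'v/c²)
Numerator: 0.51 + 0.63 = 1.14
Denominator: 1 + 0.3213 = 1.3213
u = 1.14/1.3213 = 0.8628c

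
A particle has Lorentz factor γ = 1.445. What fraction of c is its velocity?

From γ = 1/√(1 - v²/c²):
1/γ² = 1/1.445² = 0.4789
v²/c² = 1 - 0.4789 = 0.5211
v/c = √(0.5211) = 0.7219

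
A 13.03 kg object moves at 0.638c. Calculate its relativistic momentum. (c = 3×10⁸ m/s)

γ = 1/√(1 - 0.638²) = 1.2986
v = 0.638 × 3×10⁸ = 1.914×10⁸ m/s
p = γmv = 1.2986 × 13.03 × 1.914×10⁸ = 3.239×10⁹ kg·m/s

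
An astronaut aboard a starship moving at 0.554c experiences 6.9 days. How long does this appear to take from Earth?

Proper time Δt₀ = 6.9 days
γ = 1/√(1 - 0.554²) = 1.2012
Δt = γΔt₀ = 1.2012 × 6.9 = 8.288 days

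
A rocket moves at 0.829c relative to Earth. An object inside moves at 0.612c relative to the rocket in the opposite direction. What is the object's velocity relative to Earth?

Object's velocity in rocket frame is u' = -0.612c
u = (u' + v)/(1 + u'v/c²) = (v - 0.612)/(1 - 0.612·v/c²)
Numerator: 0.829 - 0.612 = 0.217
Denominator: 1 - 0.507348 = 0.492652
u = 0.217/0.492652 = 0.4405c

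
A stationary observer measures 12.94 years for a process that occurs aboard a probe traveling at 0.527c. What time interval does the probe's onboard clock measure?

Dilated time Δt = 12.94 years
γ = 1/√(1 - 0.527²) = 1.1767
Δt₀ = Δt/γ = 12.94/1.1767 = 11.00 years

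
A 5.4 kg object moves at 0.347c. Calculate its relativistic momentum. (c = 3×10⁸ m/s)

γ = 1/√(1 - 0.347²) = 1.0663
v = 0.347 × 3×10⁸ = 1.041×10⁸ m/s
p = γmv = 1.0663 × 5.4 × 1.041×10⁸ = 5.994×10⁸ kg·m/s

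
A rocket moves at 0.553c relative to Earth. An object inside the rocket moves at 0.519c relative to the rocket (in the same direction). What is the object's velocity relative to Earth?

u = (u' + v)/(1 + u'v/c²)
Numerator: 0.519 + 0.553 = 1.072
Denominator: 1 + 0.287007 = 1.287007
u = 1.072/1.287007 = 0.8329c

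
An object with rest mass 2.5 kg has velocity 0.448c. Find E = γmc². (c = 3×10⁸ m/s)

γ = 1/√(1 - 0.448²) = 1.1185
mc² = 2.5 × (3×10⁸)² = 2.250×10¹⁷ J
E = γmc² = 1.1185 × 2.250×10¹⁷ = 2.517×10¹⁷ J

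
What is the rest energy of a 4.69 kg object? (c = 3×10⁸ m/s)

c² = (3×10⁸)² = 9.000×10¹⁶ m²/s²
E₀ = mc² = 4.69 × 9.000×10¹⁶ = 4.221×10¹⁷ J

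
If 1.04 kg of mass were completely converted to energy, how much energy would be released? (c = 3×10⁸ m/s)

Using E = mc²:
c² = (3×10⁸)² = 9×10¹⁶ m²/s²
E = 1.04 × 9×10¹⁶ = 9.360×10¹⁶ J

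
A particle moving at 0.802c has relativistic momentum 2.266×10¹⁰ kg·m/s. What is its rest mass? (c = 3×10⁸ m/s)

γ = 1/√(1 - 0.802²) = 1.674
v = 0.802 × 3×10⁸ = 2.406×10⁸ m/s
m = p/(γv) = 2.266×10¹⁰/(1.674 × 2.406×10⁸) = 56.26 kg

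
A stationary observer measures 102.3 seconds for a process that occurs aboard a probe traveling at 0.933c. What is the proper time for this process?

Dilated time Δt = 102.3 seconds
γ = 1/√(1 - 0.933²) = 2.7787
Δt₀ = Δt/γ = 102.3/2.7787 = 36.82 seconds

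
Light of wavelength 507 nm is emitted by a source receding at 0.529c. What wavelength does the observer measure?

β = 0.529
Wavelength Doppler factor = √(1.529/0.471) = √(3.246) = 1.8017
λ_obs = 507 × 1.8017 = 913.5 nm (redshift)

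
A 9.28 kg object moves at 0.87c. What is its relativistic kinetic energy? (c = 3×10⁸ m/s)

γ = 1/√(1 - 0.87²) = 2.02818
γ - 1 = 1.02818
KE = (γ-1)mc² = 1.02818 × 9.28 × (3×10⁸)² = 8.587×10¹⁷ J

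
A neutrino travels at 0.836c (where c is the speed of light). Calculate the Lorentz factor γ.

v/c = 0.836, so (v/c)² = 0.698896
1 - (v/c)² = 0.301104
γ = 1/√(0.301104) = 1.822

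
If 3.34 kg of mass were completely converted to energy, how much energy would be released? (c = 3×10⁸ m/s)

Using E = mc²:
c² = (3×10⁸)² = 9×10¹⁶ m²/s²
E = 3.34 × 9×10¹⁶ = 3.006×10¹⁷ J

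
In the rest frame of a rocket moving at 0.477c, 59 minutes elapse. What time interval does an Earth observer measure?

Proper time Δt₀ = 59 minutes
γ = 1/√(1 - 0.477²) = 1.1378
Δt = γΔt₀ = 1.1378 × 59 = 67.13 minutes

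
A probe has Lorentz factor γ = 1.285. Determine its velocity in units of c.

From γ = 1/√(1 - v²/c²):
1/γ² = 1/1.285² = 0.6056
v²/c² = 1 - 0.6056 = 0.3944
v/c = √(0.3944) = 0.6280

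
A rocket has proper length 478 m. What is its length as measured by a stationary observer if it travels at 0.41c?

Proper length L₀ = 478 m
γ = 1/√(1 - 0.41²) = 1.0964
L = L₀/γ = 478/1.0964 = 436.0 m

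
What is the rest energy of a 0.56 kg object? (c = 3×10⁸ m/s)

c² = (3×10⁸)² = 9.000×10¹⁶ m²/s²
E₀ = mc² = 0.56 × 9.000×10¹⁶ = 5.040×10¹⁶ J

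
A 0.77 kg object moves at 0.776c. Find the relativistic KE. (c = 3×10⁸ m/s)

γ = 1/√(1 - 0.776²) = 1.58546
γ - 1 = 0.58546
KE = (γ-1)mc² = 0.58546 × 0.77 × (3×10⁸)² = 4.057×10¹⁶ J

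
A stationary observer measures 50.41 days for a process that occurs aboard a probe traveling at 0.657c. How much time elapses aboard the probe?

Dilated time Δt = 50.41 days
γ = 1/√(1 - 0.657²) = 1.3265
Δt₀ = Δt/γ = 50.41/1.3265 = 38.00 days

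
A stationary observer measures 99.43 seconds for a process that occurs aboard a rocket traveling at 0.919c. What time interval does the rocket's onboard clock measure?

Dilated time Δt = 99.43 seconds
γ = 1/√(1 - 0.919²) = 2.5364
Δt₀ = Δt/γ = 99.43/2.5364 = 39.20 seconds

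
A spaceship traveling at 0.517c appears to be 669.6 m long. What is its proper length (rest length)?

Contracted length L = 669.6 m
γ = 1/√(1 - 0.517²) = 1.16824
L₀ = γL = 1.16824 × 669.6 = 782.3 m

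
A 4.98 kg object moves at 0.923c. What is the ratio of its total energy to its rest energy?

E = γmc², E₀ = mc²
E/E₀ = γ = 1/√(1 - 0.923²) = 2.599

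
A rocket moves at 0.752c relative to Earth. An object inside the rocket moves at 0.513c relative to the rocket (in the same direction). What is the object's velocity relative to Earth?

u = (u' + v)/(1 + u'v/c²)
Numerator: 0.513 + 0.752 = 1.265
Denominator: 1 + 0.385776 = 1.385776
u = 1.265/1.385776 = 0.9128c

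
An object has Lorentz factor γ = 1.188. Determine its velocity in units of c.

From γ = 1/√(1 - v²/c²):
1/γ² = 1/1.188² = 0.7085
v²/c² = 1 - 0.7085 = 0.2915
v/c = √(0.2915) = 0.5399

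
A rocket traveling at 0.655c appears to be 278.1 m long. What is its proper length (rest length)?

Contracted length L = 278.1 m
γ = 1/√(1 - 0.655²) = 1.3234
L₀ = γL = 1.3234 × 278.1 = 368.0 m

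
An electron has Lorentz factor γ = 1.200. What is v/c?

From γ = 1/√(1 - v²/c²):
1/γ² = 1/1.200² = 0.6944
v²/c² = 1 - 0.6944 = 0.3056
v/c = √(0.3056) = 0.5528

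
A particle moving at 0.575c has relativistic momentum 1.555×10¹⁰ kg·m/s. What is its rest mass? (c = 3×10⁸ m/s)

γ = 1/√(1 - 0.575²) = 1.2223
v = 0.575 × 3×10⁸ = 1.725×10⁸ m/s
m = p/(γv) = 1.555×10¹⁰/(1.2223 × 1.725×10⁸) = 73.75 kg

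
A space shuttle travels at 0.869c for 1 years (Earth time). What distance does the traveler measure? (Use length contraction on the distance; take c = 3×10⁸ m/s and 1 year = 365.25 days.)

Earth distance: d = v × t = 0.869c × 1 yr = 8.227×10¹⁵ m
γ = 2.021
d' = d/γ = 8.227×10¹⁵/2.021 = 4.071×10¹⁵ m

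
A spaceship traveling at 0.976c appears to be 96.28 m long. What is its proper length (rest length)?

Contracted length L = 96.28 m
γ = 1/√(1 - 0.976²) = 4.592
L₀ = γL = 4.592 × 96.28 = 442.1 m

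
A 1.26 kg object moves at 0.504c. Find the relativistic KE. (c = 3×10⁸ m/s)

γ = 1/√(1 - 0.504²) = 1.157805
γ - 1 = 0.157805
KE = (γ-1)mc² = 0.157805 × 1.26 × (3×10⁸)² = 1.790×10¹⁶ J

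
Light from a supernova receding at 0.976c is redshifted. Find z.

β = 0.976
(1+β)/(1-β) = 1.976/0.024 = 82.33
√(82.33) = 9.074
z = 9.074 - 1 = 8.074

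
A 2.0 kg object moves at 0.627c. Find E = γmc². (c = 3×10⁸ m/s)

γ = 1/√(1 - 0.627²) = 1.284
mc² = 2.0 × (3×10⁸)² = 1.800×10¹⁷ J
E = γmc² = 1.284 × 1.800×10¹⁷ = 2.311×10¹⁷ J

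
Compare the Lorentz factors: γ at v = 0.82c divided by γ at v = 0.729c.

γ₁ = 1/√(1 - 0.82²) = 1.747
γ₂ = 1/√(1 - 0.729²) = 1.461
γ₁/γ₂ = 1.747/1.461 = 1.196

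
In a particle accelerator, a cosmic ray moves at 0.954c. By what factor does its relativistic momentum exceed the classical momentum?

p_rel = γmv, p_class = mv
Ratio = γ = 1/√(1 - 0.954²)
= 1/√(0.089884) = 3.335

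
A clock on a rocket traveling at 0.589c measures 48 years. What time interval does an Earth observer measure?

Proper time Δt₀ = 48 years
γ = 1/√(1 - 0.589²) = 1.2374
Δt = γΔt₀ = 1.2374 × 48 = 59.40 years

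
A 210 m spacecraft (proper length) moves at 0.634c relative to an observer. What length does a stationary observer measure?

Proper length L₀ = 210 m
γ = 1/√(1 - 0.634²) = 1.293
L = L₀/γ = 210/1.293 = 162.4 m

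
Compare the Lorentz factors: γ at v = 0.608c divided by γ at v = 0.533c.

γ₁ = 1/√(1 - 0.608²) = 1.260
γ₂ = 1/√(1 - 0.533²) = 1.182
γ₁/γ₂ = 1.260/1.182 = 1.066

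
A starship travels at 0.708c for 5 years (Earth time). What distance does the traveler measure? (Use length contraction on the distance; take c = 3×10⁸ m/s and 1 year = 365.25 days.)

Earth distance: d = v × t = 0.708c × 5 yr = 3.351×10¹⁶ m
γ = 1.416
d' = d/γ = 3.351×10¹⁶/1.416 = 2.367×10¹⁶ m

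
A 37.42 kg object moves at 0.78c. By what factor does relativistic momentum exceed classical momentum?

p_rel = γmv, p_class = mv
Ratio = γ = 1/√(1 - 0.78²) = 1.598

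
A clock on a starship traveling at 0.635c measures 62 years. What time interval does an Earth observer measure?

Proper time Δt₀ = 62 years
γ = 1/√(1 - 0.635²) = 1.2945
Δt = γΔt₀ = 1.2945 × 62 = 80.26 years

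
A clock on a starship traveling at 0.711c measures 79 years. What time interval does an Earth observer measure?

Proper time Δt₀ = 79 years
γ = 1/√(1 - 0.711²) = 1.422
Δt = γΔt₀ = 1.422 × 79 = 112.3 years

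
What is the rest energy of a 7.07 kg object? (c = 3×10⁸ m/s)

c² = (3×10⁸)² = 9.000×10¹⁶ m²/s²
E₀ = mc² = 7.07 × 9.000×10¹⁶ = 6.363×10¹⁷ J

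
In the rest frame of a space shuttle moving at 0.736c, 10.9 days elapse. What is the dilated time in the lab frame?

Proper time Δt₀ = 10.9 days
γ = 1/√(1 - 0.736²) = 1.477
Δt = γΔt₀ = 1.477 × 10.9 = 16.10 days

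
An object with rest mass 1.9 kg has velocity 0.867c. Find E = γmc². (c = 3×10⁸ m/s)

γ = 1/√(1 - 0.867²) = 2.007
mc² = 1.9 × (3×10⁸)² = 1.710×10¹⁷ J
E = γmc² = 2.007 × 1.710×10¹⁷ = 3.432×10¹⁷ J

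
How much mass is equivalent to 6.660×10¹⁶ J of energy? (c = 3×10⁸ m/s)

From E = mc², we get m = E/c²
c² = (3×10⁸)² = 9×10¹⁶ m²/s²
m = 6.660×10¹⁶ / 9×10¹⁶ = 0.7400 kg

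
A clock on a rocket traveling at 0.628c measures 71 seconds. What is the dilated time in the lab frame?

Proper time Δt₀ = 71 seconds
γ = 1/√(1 - 0.628²) = 1.28499
Δt = γΔt₀ = 1.28499 × 71 = 91.23 seconds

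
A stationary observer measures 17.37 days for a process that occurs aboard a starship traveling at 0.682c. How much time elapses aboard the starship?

Dilated time Δt = 17.37 days
γ = 1/√(1 - 0.682²) = 1.3673
Δt₀ = Δt/γ = 17.37/1.3673 = 12.70 days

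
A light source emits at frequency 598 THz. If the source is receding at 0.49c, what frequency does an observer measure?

β = v/c = 0.49
(1-β)/(1+β) = 0.51/1.49 = 0.34228
Doppler factor = √(0.34228) = 0.58505
f_obs = 598 × 0.58505 = 349.9 THz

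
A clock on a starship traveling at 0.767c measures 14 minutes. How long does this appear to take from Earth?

Proper time Δt₀ = 14 minutes
γ = 1/√(1 - 0.767²) = 1.5585
Δt = γΔt₀ = 1.5585 × 14 = 21.82 minutes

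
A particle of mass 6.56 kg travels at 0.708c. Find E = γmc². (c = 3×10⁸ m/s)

γ = 1/√(1 - 0.708²) = 1.416
mc² = 6.56 × (3×10⁸)² = 5.904×10¹⁷ J
E = γmc² = 1.416 × 5.904×10¹⁷ = 8.360×10¹⁷ J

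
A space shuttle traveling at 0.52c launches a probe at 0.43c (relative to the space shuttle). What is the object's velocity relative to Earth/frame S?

u = (u' + v)/(1 + u'v/c²)
Numerator: 0.43 + 0.52 = 0.95
Denominator: 1 + 0.2236 = 1.2236
u = 0.95/1.2236 = 0.7764c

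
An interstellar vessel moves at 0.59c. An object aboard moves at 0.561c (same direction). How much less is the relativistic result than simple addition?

Classical: u' + v = 0.561 + 0.59 = 1.151c
Relativistic: u = (0.561 + 0.59)/(1 + 0.33099) = 1.151/1.33099 = 0.8648c
Difference: 1.151 - 0.8648 = 0.2862c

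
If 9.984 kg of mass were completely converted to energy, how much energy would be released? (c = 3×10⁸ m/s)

Using E = mc²:
c² = (3×10⁸)² = 9×10¹⁶ m²/s²
E = 9.984 × 9×10¹⁶ = 8.986×10¹⁷ J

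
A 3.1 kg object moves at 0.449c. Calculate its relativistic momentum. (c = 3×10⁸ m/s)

γ = 1/√(1 - 0.449²) = 1.119
v = 0.449 × 3×10⁸ = 1.347×10⁸ m/s
p = γmv = 1.119 × 3.1 × 1.347×10⁸ = 4.673×10⁸ kg·m/s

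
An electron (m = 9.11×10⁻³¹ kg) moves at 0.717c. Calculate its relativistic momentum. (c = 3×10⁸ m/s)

γ = 1/√(1 - 0.717²) = 1.4346
v = 0.717 × 3×10⁸ = 2.151×10⁸ m/s
p = γmv = 1.4346 × 9.11×10⁻³¹ × 2.151×10⁸ = 2.811×10⁻²² kg·m/s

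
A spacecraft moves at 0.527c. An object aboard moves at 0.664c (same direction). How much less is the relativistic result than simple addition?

Classical: u' + v = 0.664 + 0.527 = 1.191c
Relativistic: u = (0.664 + 0.527)/(1 + 0.349928) = 1.191/1.349928 = 0.8823c
Difference: 1.191 - 0.8823 = 0.3087c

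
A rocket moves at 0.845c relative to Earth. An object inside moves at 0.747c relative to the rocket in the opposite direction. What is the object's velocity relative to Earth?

Object's velocity in rocket frame is u' = -0.747c
u = (u' + v)/(1 + u'v/c²) = (v - 0.747)/(1 - 0.747·v/c²)
Numerator: 0.845 - 0.747 = 0.098
Denominator: 1 - 0.631215 = 0.368785
u = 0.098/0.368785 = 0.2657c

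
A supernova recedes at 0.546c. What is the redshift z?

β = 0.546
(1+β)/(1-β) = 1.546/0.454 = 3.405
√(3.405) = 1.8453
z = 1.8453 - 1 = 0.8453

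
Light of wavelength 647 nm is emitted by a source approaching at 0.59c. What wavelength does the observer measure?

β = 0.59
Wavelength Doppler factor = √(0.41/1.59) = √(0.2579) = 0.5078
λ_obs = 647 × 0.5078 = 328.5 nm (blueshift)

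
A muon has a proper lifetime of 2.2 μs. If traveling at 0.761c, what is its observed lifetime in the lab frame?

Proper lifetime τ₀ = 2.2 μs
γ = 1/√(1 - 0.761²) = 1.5414
τ = γτ₀ = 1.5414 × 2.2 μs = 3.391 μs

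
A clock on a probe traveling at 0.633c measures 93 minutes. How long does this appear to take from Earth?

Proper time Δt₀ = 93 minutes
γ = 1/√(1 - 0.633²) = 1.2917
Δt = γΔt₀ = 1.2917 × 93 = 120.1 minutes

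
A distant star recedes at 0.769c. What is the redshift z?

β = 0.769
(1+β)/(1-β) = 1.769/0.231 = 7.658
√(7.658) = 2.767
z = 2.767 - 1 = 1.767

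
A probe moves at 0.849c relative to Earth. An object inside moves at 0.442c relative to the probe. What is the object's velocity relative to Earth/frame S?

u = (u' + v)/(1 + u'v/c²)
Numerator: 0.442 + 0.849 = 1.291
Denominator: 1 + 0.375258 = 1.375258
u = 1.291/1.375258 = 0.9387c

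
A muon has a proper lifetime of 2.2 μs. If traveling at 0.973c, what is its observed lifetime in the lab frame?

Proper lifetime τ₀ = 2.2 μs
γ = 1/√(1 - 0.973²) = 4.3327
τ = γτ₀ = 4.3327 × 2.2 μs = 9.532 μs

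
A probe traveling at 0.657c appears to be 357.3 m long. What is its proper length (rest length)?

Contracted length L = 357.3 m
γ = 1/√(1 - 0.657²) = 1.32645
L₀ = γL = 1.32645 × 357.3 = 473.9 m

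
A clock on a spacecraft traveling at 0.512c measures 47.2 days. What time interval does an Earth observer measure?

Proper time Δt₀ = 47.2 days
γ = 1/√(1 - 0.512²) = 1.1642
Δt = γΔt₀ = 1.1642 × 47.2 = 54.95 days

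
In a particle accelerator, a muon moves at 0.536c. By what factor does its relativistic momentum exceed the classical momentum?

p_rel = γmv, p_class = mv
Ratio = γ = 1/√(1 - 0.536²)
= 1/√(0.712704) = 1.185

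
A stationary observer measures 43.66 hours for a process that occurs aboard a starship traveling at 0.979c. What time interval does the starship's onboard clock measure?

Dilated time Δt = 43.66 hours
γ = 1/√(1 - 0.979²) = 4.905
Δt₀ = Δt/γ = 43.66/4.905 = 8.901 hours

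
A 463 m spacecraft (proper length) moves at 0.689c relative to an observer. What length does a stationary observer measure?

Proper length L₀ = 463 m
γ = 1/√(1 - 0.689²) = 1.3798
L = L₀/γ = 463/1.3798 = 335.6 m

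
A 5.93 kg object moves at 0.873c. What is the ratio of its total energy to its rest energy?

E = γmc², E₀ = mc²
E/E₀ = γ = 1/√(1 - 0.873²) = 2.050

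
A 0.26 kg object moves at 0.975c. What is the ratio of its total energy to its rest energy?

E = γmc², E₀ = mc²
E/E₀ = γ = 1/√(1 - 0.975²) = 4.500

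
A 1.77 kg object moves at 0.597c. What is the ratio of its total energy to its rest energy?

E = γmc², E₀ = mc²
E/E₀ = γ = 1/√(1 - 0.597²) = 1.247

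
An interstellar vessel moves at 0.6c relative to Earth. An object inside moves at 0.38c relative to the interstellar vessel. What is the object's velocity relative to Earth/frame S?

u = (u' + v)/(1 + u'v/c²)
Numerator: 0.38 + 0.6 = 0.98
Denominator: 1 + 0.228 = 1.228
u = 0.98/1.228 = 0.7980c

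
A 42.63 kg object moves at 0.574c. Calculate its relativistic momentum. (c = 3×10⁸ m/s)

γ = 1/√(1 - 0.574²) = 1.2212
v = 0.574 × 3×10⁸ = 1.722×10⁸ m/s
p = γmv = 1.2212 × 42.63 × 1.722×10⁸ = 8.965×10⁹ kg·m/s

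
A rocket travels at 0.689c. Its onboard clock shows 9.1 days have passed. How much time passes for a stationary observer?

Proper time Δt₀ = 9.1 days
γ = 1/√(1 - 0.689²) = 1.380
Δt = γΔt₀ = 1.380 × 9.1 = 12.56 days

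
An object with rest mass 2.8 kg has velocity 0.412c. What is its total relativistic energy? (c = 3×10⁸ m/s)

γ = 1/√(1 - 0.412²) = 1.0975
mc² = 2.8 × (3×10⁸)² = 2.520×10¹⁷ J
E = γmc² = 1.0975 × 2.520×10¹⁷ = 2.766×10¹⁷ J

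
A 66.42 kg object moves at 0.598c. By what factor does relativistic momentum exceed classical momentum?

p_rel = γmv, p_class = mv
Ratio = γ = 1/√(1 - 0.598²) = 1.248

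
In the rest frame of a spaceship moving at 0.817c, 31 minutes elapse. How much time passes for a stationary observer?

Proper time Δt₀ = 31 minutes
γ = 1/√(1 - 0.817²) = 1.7342
Δt = γΔt₀ = 1.7342 × 31 = 53.76 minutes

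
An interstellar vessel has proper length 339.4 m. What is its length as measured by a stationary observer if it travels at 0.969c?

Proper length L₀ = 339.4 m
γ = 1/√(1 - 0.969²) = 4.0476
L = L₀/γ = 339.4/4.0476 = 83.85 m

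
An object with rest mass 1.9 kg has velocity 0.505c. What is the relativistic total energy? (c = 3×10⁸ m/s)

γ = 1/√(1 - 0.505²) = 1.1586
mc² = 1.9 × (3×10⁸)² = 1.710×10¹⁷ J
E = γmc² = 1.1586 × 1.710×10¹⁷ = 1.981×10¹⁷ J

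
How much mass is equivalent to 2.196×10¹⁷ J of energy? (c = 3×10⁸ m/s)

From E = mc², we get m = E/c²
c² = (3×10⁸)² = 9×10¹⁶ m²/s²
m = 2.196×10¹⁷ / 9×10¹⁶ = 2.440 kg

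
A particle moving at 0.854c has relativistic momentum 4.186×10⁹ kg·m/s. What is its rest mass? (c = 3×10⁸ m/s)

γ = 1/√(1 - 0.854²) = 1.922
v = 0.854 × 3×10⁸ = 2.562×10⁸ m/s
m = p/(γv) = 4.186×10⁹/(1.922 × 2.562×10⁸) = 8.501 kg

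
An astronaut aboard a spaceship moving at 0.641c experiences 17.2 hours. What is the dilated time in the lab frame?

Proper time Δt₀ = 17.2 hours
γ = 1/√(1 - 0.641²) = 1.303
Δt = γΔt₀ = 1.303 × 17.2 = 22.41 hours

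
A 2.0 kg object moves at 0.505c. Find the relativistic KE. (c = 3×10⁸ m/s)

γ = 1/√(1 - 0.505²) = 1.1586
γ - 1 = 0.1586
KE = (γ-1)mc² = 0.1586 × 2.0 × (3×10⁸)² = 2.855×10¹⁶ J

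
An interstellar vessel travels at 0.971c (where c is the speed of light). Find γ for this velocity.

v/c = 0.971, so (v/c)² = 0.942841
1 - (v/c)² = 0.057159
γ = 1/√(0.057159) = 4.183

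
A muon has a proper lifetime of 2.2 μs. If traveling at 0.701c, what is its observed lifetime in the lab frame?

Proper lifetime τ₀ = 2.2 μs
γ = 1/√(1 - 0.701²) = 1.4022
τ = γτ₀ = 1.4022 × 2.2 μs = 3.085 μs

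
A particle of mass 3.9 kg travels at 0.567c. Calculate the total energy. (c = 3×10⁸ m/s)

γ = 1/√(1 - 0.567²) = 1.214
mc² = 3.9 × (3×10⁸)² = 3.510×10¹⁷ J
E = γmc² = 1.214 × 3.510×10¹⁷ = 4.261×10¹⁷ J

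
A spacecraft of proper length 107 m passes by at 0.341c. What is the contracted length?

Proper length L₀ = 107 m
γ = 1/√(1 - 0.341²) = 1.064
L = L₀/γ = 107/1.064 = 100.6 m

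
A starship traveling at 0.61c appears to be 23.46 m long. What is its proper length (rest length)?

Contracted length L = 23.46 m
γ = 1/√(1 - 0.61²) = 1.262
L₀ = γL = 1.262 × 23.46 = 29.61 m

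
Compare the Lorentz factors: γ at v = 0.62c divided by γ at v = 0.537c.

γ₁ = 1/√(1 - 0.62²) = 1.2745
γ₂ = 1/√(1 - 0.537²) = 1.1854
γ₁/γ₂ = 1.2745/1.1854 = 1.075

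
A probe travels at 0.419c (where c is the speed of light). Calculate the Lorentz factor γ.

v/c = 0.419, so (v/c)² = 0.175561
1 - (v/c)² = 0.824439
γ = 1/√(0.824439) = 1.101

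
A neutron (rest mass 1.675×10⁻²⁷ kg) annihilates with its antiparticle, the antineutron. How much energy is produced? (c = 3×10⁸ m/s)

Both particles have the same rest mass, so total mass = 2m
E = 2m·c² = 2 × 1.675×10⁻²⁷ × (3×10⁸)²
= 2 × 1.675×10⁻²⁷ × 9×10¹⁶
= 3.015×10⁻¹⁰ J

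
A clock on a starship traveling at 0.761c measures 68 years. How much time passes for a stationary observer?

Proper time Δt₀ = 68 years
γ = 1/√(1 - 0.761²) = 1.541
Δt = γΔt₀ = 1.541 × 68 = 104.8 years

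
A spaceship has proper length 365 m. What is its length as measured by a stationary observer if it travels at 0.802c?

Proper length L₀ = 365 m
γ = 1/√(1 - 0.802²) = 1.674
L = L₀/γ = 365/1.674 = 218.0 m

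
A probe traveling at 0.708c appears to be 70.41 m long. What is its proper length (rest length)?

Contracted length L = 70.41 m
γ = 1/√(1 - 0.708²) = 1.416
L₀ = γL = 1.416 × 70.41 = 99.70 m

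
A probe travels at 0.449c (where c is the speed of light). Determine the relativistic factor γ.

v/c = 0.449, so (v/c)² = 0.201601
1 - (v/c)² = 0.798399
γ = 1/√(0.798399) = 1.119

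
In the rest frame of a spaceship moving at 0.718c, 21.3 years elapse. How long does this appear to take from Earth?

Proper time Δt₀ = 21.3 years
γ = 1/√(1 - 0.718²) = 1.4367
Δt = γΔt₀ = 1.4367 × 21.3 = 30.60 years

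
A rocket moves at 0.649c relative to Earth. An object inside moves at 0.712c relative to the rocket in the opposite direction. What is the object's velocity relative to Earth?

Object's velocity in rocket frame is u' = -0.712c
u = (u' + v)/(1 + u'v/c²) = (v - 0.712)/(1 - 0.712·v/c²)
Numerator: 0.649 - 0.712 = -0.063
Denominator: 1 - 0.462088 = 0.537912
u = -0.063/0.537912 = -0.1171c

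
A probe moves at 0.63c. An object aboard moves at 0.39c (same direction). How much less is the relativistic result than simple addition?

Classical: u' + v = 0.39 + 0.63 = 1.02c
Relativistic: u = (0.39 + 0.63)/(1 + 0.2457) = 1.02/1.2457 = 0.8188c
Difference: 1.02 - 0.8188 = 0.2012c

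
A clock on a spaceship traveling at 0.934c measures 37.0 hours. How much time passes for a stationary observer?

Proper time Δt₀ = 37.0 hours
γ = 1/√(1 - 0.934²) = 2.799
Δt = γΔt₀ = 2.799 × 37.0 = 103.6 hours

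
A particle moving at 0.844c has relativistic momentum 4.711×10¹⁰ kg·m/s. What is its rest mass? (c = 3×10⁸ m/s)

γ = 1/√(1 - 0.844²) = 1.8645
v = 0.844 × 3×10⁸ = 2.532×10⁸ m/s
m = p/(γv) = 4.711×10¹⁰/(1.8645 × 2.532×10⁸) = 99.79 kg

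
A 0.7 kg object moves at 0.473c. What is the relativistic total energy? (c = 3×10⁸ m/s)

γ = 1/√(1 - 0.473²) = 1.13499
mc² = 0.7 × (3×10⁸)² = 6.300×10¹⁶ J
E = γmc² = 1.13499 × 6.300×10¹⁶ = 7.150×10¹⁶ J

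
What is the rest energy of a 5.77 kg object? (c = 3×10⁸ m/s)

c² = (3×10⁸)² = 9.000×10¹⁶ m²/s²
E₀ = mc² = 5.77 × 9.000×10¹⁶ = 5.193×10¹⁷ J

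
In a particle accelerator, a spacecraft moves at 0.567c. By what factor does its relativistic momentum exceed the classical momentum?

p_rel = γmv, p_class = mv
Ratio = γ = 1/√(1 - 0.567²)
= 1/√(0.678511) = 1.214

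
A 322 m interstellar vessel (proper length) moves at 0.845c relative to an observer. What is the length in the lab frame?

Proper length L₀ = 322 m
γ = 1/√(1 - 0.845²) = 1.870
L = L₀/γ = 322/1.870 = 172.2 m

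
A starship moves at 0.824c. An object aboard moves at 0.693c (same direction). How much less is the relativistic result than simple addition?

Classical: u' + v = 0.693 + 0.824 = 1.517c
Relativistic: u = (0.693 + 0.824)/(1 + 0.571032) = 1.517/1.571032 = 0.9656c
Difference: 1.517 - 0.9656 = 0.5514c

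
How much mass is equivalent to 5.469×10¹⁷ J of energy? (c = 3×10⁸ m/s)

From E = mc², we get m = E/c²
c² = (3×10⁸)² = 9×10¹⁶ m²/s²
m = 5.469×10¹⁷ / 9×10¹⁶ = 6.077 kg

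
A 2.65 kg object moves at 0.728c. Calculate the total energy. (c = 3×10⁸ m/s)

γ = 1/√(1 - 0.728²) = 1.4586
mc² = 2.65 × (3×10⁸)² = 2.385×10¹⁷ J
E = γmc² = 1.4586 × 2.385×10¹⁷ = 3.479×10¹⁷ J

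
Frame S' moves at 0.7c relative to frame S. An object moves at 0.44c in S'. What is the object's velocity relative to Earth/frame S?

u = (u' + v)/(1 + u'v/c²)
Numerator: 0.44 + 0.7 = 1.14
Denominator: 1 + 0.308 = 1.308
u = 1.14/1.308 = 0.8716c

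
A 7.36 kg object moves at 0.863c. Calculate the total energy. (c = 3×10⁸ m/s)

γ = 1/√(1 - 0.863²) = 1.979
mc² = 7.36 × (3×10⁸)² = 6.624×10¹⁷ J
E = γmc² = 1.979 × 6.624×10¹⁷ = 1.311×10¹⁸ J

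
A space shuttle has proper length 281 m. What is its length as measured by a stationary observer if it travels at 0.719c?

Proper length L₀ = 281 m
γ = 1/√(1 - 0.719²) = 1.439
L = L₀/γ = 281/1.439 = 195.3 m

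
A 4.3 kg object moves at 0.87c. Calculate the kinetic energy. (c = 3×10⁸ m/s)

γ = 1/√(1 - 0.87²) = 2.0282
γ - 1 = 1.0282
KE = (γ-1)mc² = 1.0282 × 4.3 × (3×10⁸)² = 3.979×10¹⁷ J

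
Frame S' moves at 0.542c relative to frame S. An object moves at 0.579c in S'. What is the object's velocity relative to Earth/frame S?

u = (u' + v)/(1 + u'v/c²)
Numerator: 0.579 + 0.542 = 1.121
Denominator: 1 + 0.313818 = 1.313818
u = 1.121/1.313818 = 0.8532c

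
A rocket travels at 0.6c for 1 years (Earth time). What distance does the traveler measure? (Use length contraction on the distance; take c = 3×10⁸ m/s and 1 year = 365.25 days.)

Earth distance: d = v × t = 0.6c × 1 yr = 5.680×10¹⁵ m
γ = 1.250
d' = d/γ = 5.680×10¹⁵/1.250 = 4.544×10¹⁵ m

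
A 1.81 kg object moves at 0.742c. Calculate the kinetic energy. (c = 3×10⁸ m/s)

γ = 1/√(1 - 0.742²) = 1.49165
γ - 1 = 0.49165
KE = (γ-1)mc² = 0.49165 × 1.81 × (3×10⁸)² = 8.009×10¹⁶ J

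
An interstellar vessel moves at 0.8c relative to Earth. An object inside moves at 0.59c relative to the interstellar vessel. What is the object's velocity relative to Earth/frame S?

u = (u' + v)/(1 + u'v/c²)
Numerator: 0.59 + 0.8 = 1.39
Denominator: 1 + 0.472 = 1.472
u = 1.39/1.472 = 0.9443c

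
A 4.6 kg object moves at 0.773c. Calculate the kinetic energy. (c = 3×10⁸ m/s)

γ = 1/√(1 - 0.773²) = 1.5763
γ - 1 = 0.5763
KE = (γ-1)mc² = 0.5763 × 4.6 × (3×10⁸)² = 2.386×10¹⁷ J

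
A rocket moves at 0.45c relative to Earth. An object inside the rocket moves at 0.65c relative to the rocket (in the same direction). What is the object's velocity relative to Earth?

u = (u' + v)/(1 + u'v/c²)
Numerator: 0.65 + 0.45 = 1.1
Denominator: 1 + 0.2925 = 1.2925
u = 1.1/1.2925 = 0.8511c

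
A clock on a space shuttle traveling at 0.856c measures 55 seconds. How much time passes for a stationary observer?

Proper time Δt₀ = 55 seconds
γ = 1/√(1 - 0.856²) = 1.934
Δt = γΔt₀ = 1.934 × 55 = 106.4 seconds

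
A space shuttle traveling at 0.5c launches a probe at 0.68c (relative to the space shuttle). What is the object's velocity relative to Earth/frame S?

u = (u' + v)/(1 + u'v/c²)
Numerator: 0.68 + 0.5 = 1.18
Denominator: 1 + 0.34 = 1.34
u = 1.18/1.34 = 0.8806c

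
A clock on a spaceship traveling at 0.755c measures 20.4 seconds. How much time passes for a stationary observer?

Proper time Δt₀ = 20.4 seconds
γ = 1/√(1 - 0.755²) = 1.525
Δt = γΔt₀ = 1.525 × 20.4 = 31.11 seconds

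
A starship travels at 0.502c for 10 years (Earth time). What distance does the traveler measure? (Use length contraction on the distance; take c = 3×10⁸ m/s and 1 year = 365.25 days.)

Earth distance: d = v × t = 0.502c × 10 yr = 4.75257×10¹⁶ m
γ = 1.15625
d' = d/γ = 4.75257×10¹⁶/1.15625 = 4.110×10¹⁶ m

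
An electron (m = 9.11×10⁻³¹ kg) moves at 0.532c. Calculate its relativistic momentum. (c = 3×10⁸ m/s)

γ = 1/√(1 - 0.532²) = 1.181
v = 0.532 × 3×10⁸ = 1.596×10⁸ m/s
p = γmv = 1.181 × 9.11×10⁻³¹ × 1.596×10⁸ = 1.717×10⁻²² kg·m/s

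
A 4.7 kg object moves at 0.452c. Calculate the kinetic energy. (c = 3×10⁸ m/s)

γ = 1/√(1 - 0.452²) = 1.121054
γ - 1 = 0.121054
KE = (γ-1)mc² = 0.121054 × 4.7 × (3×10⁸)² = 5.121×10¹⁶ J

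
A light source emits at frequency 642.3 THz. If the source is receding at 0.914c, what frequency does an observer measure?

β = v/c = 0.914
(1-β)/(1+β) = 0.086/1.914 = 0.04493
Doppler factor = √(0.04493) = 0.21197
f_obs = 642.3 × 0.21197 = 136.1 THz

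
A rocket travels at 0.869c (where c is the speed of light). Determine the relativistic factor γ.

v/c = 0.869, so (v/c)² = 0.755161
1 - (v/c)² = 0.244839
γ = 1/√(0.244839) = 2.021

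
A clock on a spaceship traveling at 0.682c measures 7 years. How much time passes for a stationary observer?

Proper time Δt₀ = 7 years
γ = 1/√(1 - 0.682²) = 1.3673
Δt = γΔt₀ = 1.3673 × 7 = 9.571 years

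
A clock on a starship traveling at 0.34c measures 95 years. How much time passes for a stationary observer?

Proper time Δt₀ = 95 years
γ = 1/√(1 - 0.34²) = 1.063
Δt = γΔt₀ = 1.063 × 95 = 101.0 years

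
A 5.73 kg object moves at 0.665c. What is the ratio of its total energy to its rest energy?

E = γmc², E₀ = mc²
E/E₀ = γ = 1/√(1 - 0.665²) = 1.339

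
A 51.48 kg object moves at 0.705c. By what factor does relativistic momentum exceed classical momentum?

p_rel = γmv, p_class = mv
Ratio = γ = 1/√(1 - 0.705²) = 1.410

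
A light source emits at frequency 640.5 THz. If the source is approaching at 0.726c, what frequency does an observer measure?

β = v/c = 0.726
(1+β)/(1-β) = 1.726/0.274 = 6.299
Doppler factor = √(6.299) = 2.510
f_obs = 640.5 × 2.510 = 1608 THz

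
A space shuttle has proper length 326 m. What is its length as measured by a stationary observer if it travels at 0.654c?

Proper length L₀ = 326 m
γ = 1/√(1 - 0.654²) = 1.322
L = L₀/γ = 326/1.322 = 246.6 m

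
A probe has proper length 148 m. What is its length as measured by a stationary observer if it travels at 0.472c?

Proper length L₀ = 148 m
γ = 1/√(1 - 0.472²) = 1.134
L = L₀/γ = 148/1.134 = 130.5 m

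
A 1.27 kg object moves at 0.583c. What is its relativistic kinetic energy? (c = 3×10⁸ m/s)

γ = 1/√(1 - 0.583²) = 1.2308
γ - 1 = 0.2308
KE = (γ-1)mc² = 0.2308 × 1.27 × (3×10⁸)² = 2.638×10¹⁶ J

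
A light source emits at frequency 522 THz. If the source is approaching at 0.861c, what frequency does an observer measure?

β = v/c = 0.861
(1+β)/(1-β) = 1.861/0.139 = 13.39
Doppler factor = √(13.39) = 3.659
f_obs = 522 × 3.659 = 1910 THz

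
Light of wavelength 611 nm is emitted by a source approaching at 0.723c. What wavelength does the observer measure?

β = 0.723
Wavelength Doppler factor = √(0.277/1.723) = √(0.1608) = 0.4010
λ_obs = 611 × 0.4010 = 245.0 nm (blueshift)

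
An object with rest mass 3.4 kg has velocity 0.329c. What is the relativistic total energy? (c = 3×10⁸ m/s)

γ = 1/√(1 - 0.329²) = 1.05895
mc² = 3.4 × (3×10⁸)² = 3.060×10¹⁷ J
E = γmc² = 1.05895 × 3.060×10¹⁷ = 3.240×10¹⁷ J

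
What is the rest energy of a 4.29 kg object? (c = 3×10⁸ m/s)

c² = (3×10⁸)² = 9.000×10¹⁶ m²/s²
E₀ = mc² = 4.29 × 9.000×10¹⁶ = 3.861×10¹⁷ J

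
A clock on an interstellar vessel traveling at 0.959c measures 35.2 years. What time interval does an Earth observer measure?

Proper time Δt₀ = 35.2 years
γ = 1/√(1 - 0.959²) = 3.529
Δt = γΔt₀ = 3.529 × 35.2 = 124.2 years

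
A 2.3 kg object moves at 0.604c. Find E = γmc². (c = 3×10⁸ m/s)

γ = 1/√(1 - 0.604²) = 1.2547
mc² = 2.3 × (3×10⁸)² = 2.070×10¹⁷ J
E = γmc² = 1.2547 × 2.070×10¹⁷ = 2.597×10¹⁷ J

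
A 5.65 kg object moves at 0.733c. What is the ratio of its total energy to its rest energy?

E = γmc², E₀ = mc²
E/E₀ = γ = 1/√(1 - 0.733²) = 1.470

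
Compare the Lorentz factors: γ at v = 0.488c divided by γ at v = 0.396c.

γ₁ = 1/√(1 - 0.488²) = 1.146
γ₂ = 1/√(1 - 0.396²) = 1.089
γ₁/γ₂ = 1.146/1.089 = 1.052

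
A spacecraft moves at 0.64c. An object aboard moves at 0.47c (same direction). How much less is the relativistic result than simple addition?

Classical: u' + v = 0.47 + 0.64 = 1.11c
Relativistic: u = (0.47 + 0.64)/(1 + 0.3008) = 1.11/1.3008 = 0.8533c
Difference: 1.11 - 0.8533 = 0.2567c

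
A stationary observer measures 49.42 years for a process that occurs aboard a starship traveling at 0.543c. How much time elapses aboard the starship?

Dilated time Δt = 49.42 years
γ = 1/√(1 - 0.543²) = 1.1909
Δt₀ = Δt/γ = 49.42/1.1909 = 41.50 years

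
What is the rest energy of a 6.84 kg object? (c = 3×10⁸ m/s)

c² = (3×10⁸)² = 9.000×10¹⁶ m²/s²
E₀ = mc² = 6.84 × 9.000×10¹⁶ = 6.156×10¹⁷ J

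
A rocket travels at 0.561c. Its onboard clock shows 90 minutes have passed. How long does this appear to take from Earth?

Proper time Δt₀ = 90 minutes
γ = 1/√(1 - 0.561²) = 1.208
Δt = γΔt₀ = 1.208 × 90 = 108.7 minutes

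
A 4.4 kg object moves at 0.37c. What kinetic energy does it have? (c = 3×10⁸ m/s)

γ = 1/√(1 - 0.37²) = 1.07639
γ - 1 = 0.07639
KE = (γ-1)mc² = 0.07639 × 4.4 × (3×10⁸)² = 3.025×10¹⁶ J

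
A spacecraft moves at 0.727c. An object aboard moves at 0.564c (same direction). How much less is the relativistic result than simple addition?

Classical: u' + v = 0.564 + 0.727 = 1.291c
Relativistic: u = (0.564 + 0.727)/(1 + 0.410028) = 1.291/1.410028 = 0.9156c
Difference: 1.291 - 0.9156 = 0.3754c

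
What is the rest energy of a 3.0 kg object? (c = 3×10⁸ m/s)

c² = (3×10⁸)² = 9.000×10¹⁶ m²/s²
E₀ = mc² = 3.0 × 9.000×10¹⁶ = 2.700×10¹⁷ J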